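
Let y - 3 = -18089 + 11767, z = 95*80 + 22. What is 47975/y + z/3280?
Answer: -54597291/10363160 ≈ -5.2684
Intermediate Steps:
z = 7622 (z = 7600 + 22 = 7622)
y = -6319 (y = 3 + (-18089 + 11767) = 3 - 6322 = -6319)
47975/y + z/3280 = 47975/(-6319) + 7622/3280 = 47975*(-1/6319) + 7622*(1/3280) = -47975/6319 + 3811/1640 = -54597291/10363160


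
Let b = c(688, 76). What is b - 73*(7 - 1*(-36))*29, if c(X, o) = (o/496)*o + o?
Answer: -2819244/31 ≈ -90943.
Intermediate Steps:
c(X, o) = o + o**2/496 (c(X, o) = (o*(1/496))*o + o = (o/496)*o + o = o**2/496 + o = o + o**2/496)
b = 2717/31 (b = (1/496)*76*(496 + 76) = (1/496)*76*572 = 2717/31 ≈ 87.645)
b - 73*(7 - 1*(-36))*29 = 2717/31 - 73*(7 - 1*(-36))*29 = 2717/31 - 73*(7 + 36)*29 = 2717/31 - 73*43*29 = 2717/31 - 3139*29 = 2717/31 - 91031 = -2819244/31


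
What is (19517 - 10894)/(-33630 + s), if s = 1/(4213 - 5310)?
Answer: -9459431/36892111 ≈ -0.25641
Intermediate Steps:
s = -1/1097 (s = 1/(-1097) = -1/1097 ≈ -0.00091158)
(19517 - 10894)/(-33630 + s) = (19517 - 10894)/(-33630 - 1/1097) = 8623/(-36892111/1097) = 8623*(-1097/36892111) = -9459431/36892111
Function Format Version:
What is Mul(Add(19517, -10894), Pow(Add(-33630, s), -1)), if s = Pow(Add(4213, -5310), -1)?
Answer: Rational(-9459431, 36892111) ≈ -0.25641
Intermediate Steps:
s = Rational(-1, 1097) (s = Pow(-1097, -1) = Rational(-1, 1097) ≈ -0.00091158)
Mul(Add(19517, -10894), Pow(Add(-33630, s), -1)) = Mul(Add(19517, -10894), Pow(Add(-33630, Rational(-1, 1097)), -1)) = Mul(8623, Pow(Rational(-36892111, 1097), -1)) = Mul(8623, Rational(-1097, 36892111)) = Rational(-9459431, 36892111)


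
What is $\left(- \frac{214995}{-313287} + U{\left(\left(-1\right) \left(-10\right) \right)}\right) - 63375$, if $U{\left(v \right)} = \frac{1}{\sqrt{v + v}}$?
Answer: $- \frac{6618116210}{104429} + \frac{\sqrt{5}}{10} \approx -63374.0$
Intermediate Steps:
$U{\left(v \right)} = \frac{\sqrt{2}}{2 \sqrt{v}}$ ($U{\left(v \right)} = \frac{1}{\sqrt{2 v}} = \frac{1}{\sqrt{2} \sqrt{v}} = \frac{\sqrt{2}}{2 \sqrt{v}}$)
$\left(- \frac{214995}{-313287} + U{\left(\left(-1\right) \left(-10\right) \right)}\right) - 63375 = \left(- \frac{214995}{-313287} + \frac{\sqrt{2}}{2 \sqrt{10}}\right) - 63375 = \left(\left(-214995\right) \left(- \frac{1}{313287}\right) + \frac{\sqrt{2}}{2 \sqrt{10}}\right) - 63375 = \left(\frac{71665}{104429} + \frac{\sqrt{2} \frac{\sqrt{10}}{10}}{2}\right) - 63375 = \left(\frac{71665}{104429} + \frac{\sqrt{5}}{10}\right) - 63375 = - \frac{6618116210}{104429} + \frac{\sqrt{5}}{10}$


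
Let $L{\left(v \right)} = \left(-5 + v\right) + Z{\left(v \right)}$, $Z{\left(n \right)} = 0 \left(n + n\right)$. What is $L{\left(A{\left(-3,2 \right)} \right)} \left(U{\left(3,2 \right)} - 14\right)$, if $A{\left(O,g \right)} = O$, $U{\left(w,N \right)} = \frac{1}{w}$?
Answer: $\frac{328}{3} \approx 109.33$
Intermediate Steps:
$Z{\left(n \right)} = 0$ ($Z{\left(n \right)} = 0 \cdot 2 n = 0$)
$L{\left(v \right)} = -5 + v$ ($L{\left(v \right)} = \left(-5 + v\right) + 0 = -5 + v$)
$L{\left(A{\left(-3,2 \right)} \right)} \left(U{\left(3,2 \right)} - 14\right) = \left(-5 - 3\right) \left(\frac{1}{3} - 14\right) = - 8 \left(\frac{1}{3} - 14\right) = \left(-8\right) \left(- \frac{41}{3}\right) = \frac{328}{3}$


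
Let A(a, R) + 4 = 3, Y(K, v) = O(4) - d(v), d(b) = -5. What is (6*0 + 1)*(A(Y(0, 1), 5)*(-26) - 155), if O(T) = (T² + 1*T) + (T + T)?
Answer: -129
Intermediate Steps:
O(T) = T² + 3*T (O(T) = (T² + T) + 2*T = (T + T²) + 2*T = T² + 3*T)
Y(K, v) = 33 (Y(K, v) = 4*(3 + 4) - 1*(-5) = 4*7 + 5 = 28 + 5 = 33)
A(a, R) = -1 (A(a, R) = -4 + 3 = -1)
(6*0 + 1)*(A(Y(0, 1), 5)*(-26) - 155) = (6*0 + 1)*(-1*(-26) - 155) = (0 + 1)*(26 - 155) = 1*(-129) = -129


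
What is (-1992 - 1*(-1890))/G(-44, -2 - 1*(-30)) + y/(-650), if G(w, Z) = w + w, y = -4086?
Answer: 106467/14300 ≈ 7.4452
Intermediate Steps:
G(w, Z) = 2*w
(-1992 - 1*(-1890))/G(-44, -2 - 1*(-30)) + y/(-650) = (-1992 - 1*(-1890))/((2*(-44))) - 4086/(-650) = (-1992 + 1890)/(-88) - 4086*(-1/650) = -102*(-1/88) + 2043/325 = 51/44 + 2043/325 = 106467/14300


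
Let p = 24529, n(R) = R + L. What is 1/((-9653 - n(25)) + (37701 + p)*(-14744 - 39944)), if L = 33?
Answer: -1/3403243951 ≈ -2.9384e-10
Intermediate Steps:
n(R) = 33 + R (n(R) = R + 33 = 33 + R)
1/((-9653 - n(25)) + (37701 + p)*(-14744 - 39944)) = 1/((-9653 - (33 + 25)) + (37701 + 24529)*(-14744 - 39944)) = 1/((-9653 - 1*58) + 62230*(-54688)) = 1/((-9653 - 58) - 3403234240) = 1/(-9711 - 3403234240) = 1/(-3403243951) = -1/3403243951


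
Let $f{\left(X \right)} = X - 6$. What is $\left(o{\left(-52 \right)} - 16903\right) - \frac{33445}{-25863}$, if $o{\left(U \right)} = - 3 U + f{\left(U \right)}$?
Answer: $- \frac{434594270}{25863} \approx -16804.0$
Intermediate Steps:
$f{\left(X \right)} = -6 + X$ ($f{\left(X \right)} = X - 6 = -6 + X$)
$o{\left(U \right)} = -6 - 2 U$ ($o{\left(U \right)} = - 3 U + \left(-6 + U\right) = -6 - 2 U$)
$\left(o{\left(-52 \right)} - 16903\right) - \frac{33445}{-25863} = \left(\left(-6 - -104\right) - 16903\right) - \frac{33445}{-25863} = \left(\left(-6 + 104\right) - 16903\right) - - \frac{33445}{25863} = \left(98 - 16903\right) + \frac{33445}{25863} = -16805 + \frac{33445}{25863} = - \frac{434594270}{25863}$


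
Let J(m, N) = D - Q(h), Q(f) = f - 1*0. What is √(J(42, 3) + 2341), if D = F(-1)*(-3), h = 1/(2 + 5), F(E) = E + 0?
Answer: 3*√12761/7 ≈ 48.413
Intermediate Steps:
F(E) = E
h = ⅐ (h = 1/7 = ⅐ ≈ 0.14286)
D = 3 (D = -1*(-3) = 3)
Q(f) = f (Q(f) = f + 0 = f)
J(m, N) = 20/7 (J(m, N) = 3 - 1*⅐ = 3 - ⅐ = 20/7)
√(J(42, 3) + 2341) = √(20/7 + 2341) = √(16407/7) = 3*√12761/7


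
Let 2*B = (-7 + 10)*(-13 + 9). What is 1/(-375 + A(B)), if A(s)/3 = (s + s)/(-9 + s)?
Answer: -5/1863 ≈ -0.0026838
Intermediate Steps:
B = -6 (B = ((-7 + 10)*(-13 + 9))/2 = (3*(-4))/2 = (½)*(-12) = -6)
A(s) = 6*s/(-9 + s) (A(s) = 3*((s + s)/(-9 + s)) = 3*((2*s)/(-9 + s)) = 3*(2*s/(-9 + s)) = 6*s/(-9 + s))
1/(-375 + A(B)) = 1/(-375 + 6*(-6)/(-9 - 6)) = 1/(-375 + 6*(-6)/(-15)) = 1/(-375 + 6*(-6)*(-1/15)) = 1/(-375 + 12/5) = 1/(-1863/5) = -5/1863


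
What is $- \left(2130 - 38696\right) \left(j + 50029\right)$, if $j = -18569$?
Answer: $1150366360$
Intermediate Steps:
$- \left(2130 - 38696\right) \left(j + 50029\right) = - \left(2130 - 38696\right) \left(-18569 + 50029\right) = - \left(-36566\right) 31460 = \left(-1\right) \left(-1150366360\right) = 1150366360$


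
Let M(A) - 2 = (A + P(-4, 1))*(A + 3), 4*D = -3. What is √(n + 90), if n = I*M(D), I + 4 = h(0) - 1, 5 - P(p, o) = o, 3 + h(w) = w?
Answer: √62/2 ≈ 3.9370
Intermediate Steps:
D = -¾ (D = (¼)*(-3) = -¾ ≈ -0.75000)
h(w) = -3 + w
P(p, o) = 5 - o
I = -8 (I = -4 + ((-3 + 0) - 1) = -4 + (-3 - 1) = -4 - 4 = -8)
M(A) = 2 + (3 + A)*(4 + A) (M(A) = 2 + (A + (5 - 1*1))*(A + 3) = 2 + (A + (5 - 1))*(3 + A) = 2 + (A + 4)*(3 + A) = 2 + (4 + A)*(3 + A) = 2 + (3 + A)*(4 + A))
n = -149/2 (n = -8*(14 + (-¾)² + 7*(-¾)) = -8*(14 + 9/16 - 21/4) = -8*149/16 = -149/2 ≈ -74.500)
√(n + 90) = √(-149/2 + 90) = √(31/2) = √62/2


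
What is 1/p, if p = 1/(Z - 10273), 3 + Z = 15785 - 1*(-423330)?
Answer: 428839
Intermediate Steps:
Z = 439112 (Z = -3 + (15785 - 1*(-423330)) = -3 + (15785 + 423330) = -3 + 439115 = 439112)
p = 1/428839 (p = 1/(439112 - 10273) = 1/428839 ≈ 2.3319e-6)
1/p = 1/(1/428839) = 428839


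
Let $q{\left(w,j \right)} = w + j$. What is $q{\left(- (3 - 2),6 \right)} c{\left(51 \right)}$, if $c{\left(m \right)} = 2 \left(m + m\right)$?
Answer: $1020$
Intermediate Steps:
$q{\left(w,j \right)} = j + w$
$c{\left(m \right)} = 4 m$ ($c{\left(m \right)} = 2 \cdot 2 m = 4 m$)
$q{\left(- (3 - 2),6 \right)} c{\left(51 \right)} = \left(6 - \left(3 - 2\right)\right) 4 \cdot 51 = \left(6 - 1\right) 204 = 5 \cdot 204 = 1020$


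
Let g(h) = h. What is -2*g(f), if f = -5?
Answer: 10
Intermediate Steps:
-2*g(f) = -2*(-5) = 10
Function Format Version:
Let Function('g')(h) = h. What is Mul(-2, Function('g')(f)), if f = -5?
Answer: 10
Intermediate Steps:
Mul(-2, Function('g')(f)) = Mul(-2, -5) = 10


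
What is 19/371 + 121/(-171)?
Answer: -41642/63441 ≈ -0.65639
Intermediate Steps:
19/371 + 121/(-171) = 19*(1/371) + 121*(-1/171) = 19/371 - 121/171 = -41642/63441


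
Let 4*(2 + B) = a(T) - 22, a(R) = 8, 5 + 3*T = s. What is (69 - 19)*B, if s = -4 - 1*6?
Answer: -275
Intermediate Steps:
s = -10 (s = -4 - 6 = -10)
T = -5 (T = -5/3 + (⅓)*(-10) = -5/3 - 10/3 = -5)
B = -11/2 (B = -2 + (8 - 22)/4 = -2 + (¼)*(-14) = -2 - 7/2 = -11/2 ≈ -5.5000)
(69 - 19)*B = (69 - 19)*(-11/2) = 50*(-11/2) = -275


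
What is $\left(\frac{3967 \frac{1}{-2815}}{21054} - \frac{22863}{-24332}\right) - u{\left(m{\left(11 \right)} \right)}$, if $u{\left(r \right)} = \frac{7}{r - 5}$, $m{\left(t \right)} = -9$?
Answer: $\frac{94362162193}{65549313060} \approx 1.4396$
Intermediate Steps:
$u{\left(r \right)} = \frac{7}{-5 + r}$
$\left(\frac{3967 \frac{1}{-2815}}{21054} - \frac{22863}{-24332}\right) - u{\left(m{\left(11 \right)} \right)} = \left(\frac{3967 \frac{1}{-2815}}{21054} - \frac{22863}{-24332}\right) - \frac{7}{-5 - 9} = \left(3967 \left(- \frac{1}{2815}\right) \frac{1}{21054} - - \frac{22863}{24332}\right) - \frac{7}{-14} = \left(\left(- \frac{3967}{2815}\right) \frac{1}{21054} + \frac{22863}{24332}\right) - 7 \left(- \frac{1}{14}\right) = \left(- \frac{3967}{59267010} + \frac{22863}{24332}\right) - - \frac{1}{2} = \frac{61587505663}{65549313060} + \frac{1}{2} = \frac{94362162193}{65549313060}$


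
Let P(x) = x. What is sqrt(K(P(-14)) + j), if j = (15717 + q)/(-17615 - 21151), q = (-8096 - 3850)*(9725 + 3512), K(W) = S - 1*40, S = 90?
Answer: sqrt(689396388590)/12922 ≈ 64.255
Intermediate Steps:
K(W) = 50 (K(W) = 90 - 1*40 = 90 - 40 = 50)
q = -158129202 (q = -11946*13237 = -158129202)
j = 52704495/12922 (j = (15717 - 158129202)/(-17615 - 21151) = -158113485/(-38766) = -158113485*(-1/38766) = 52704495/12922 ≈ 4078.7)
sqrt(K(P(-14)) + j) = sqrt(50 + 52704495/12922) = sqrt(53350595/12922) = sqrt(689396388590)/12922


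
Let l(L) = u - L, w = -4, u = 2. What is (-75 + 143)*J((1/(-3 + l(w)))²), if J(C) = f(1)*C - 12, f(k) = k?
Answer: -7276/9 ≈ -808.44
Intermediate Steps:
l(L) = 2 - L
J(C) = -12 + C (J(C) = 1*C - 12 = C - 12 = -12 + C)
(-75 + 143)*J((1/(-3 + l(w)))²) = (-75 + 143)*(-12 + (1/(-3 + (2 - 1*(-4))))²) = 68*(-12 + (1/(-3 + (2 + 4)))²) = 68*(-12 + (1/(-3 + 6))²) = 68*(-12 + (1/3)²) = 68*(-12 + (⅓)²) = 68*(-12 + ⅑) = 68*(-107/9) = -7276/9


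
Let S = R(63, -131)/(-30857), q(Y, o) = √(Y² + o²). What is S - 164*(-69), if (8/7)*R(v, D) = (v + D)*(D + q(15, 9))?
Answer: 698340035/61714 + 357*√34/61714 ≈ 11316.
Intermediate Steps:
R(v, D) = 7*(D + v)*(D + 3*√34)/8 (R(v, D) = 7*((v + D)*(D + √(15² + 9²)))/8 = 7*((D + v)*(D + √(225 + 81)))/8 = 7*((D + v)*(D + √306))/8 = 7*((D + v)*(D + 3*√34))/8 = 7*(D + v)*(D + 3*√34)/8)
S = -15589/61714 + 357*√34/61714 (S = ((7/8)*(-131)² + (7/8)*(-131)*63 + (21/8)*(-131)*√34 + (21/8)*63*√34)/(-30857) = ((7/8)*17161 - 57771/8 - 2751*√34/8 + 1323*√34/8)*(-1/30857) = (120127/8 - 57771/8 - 2751*√34/8 + 1323*√34/8)*(-1/30857) = (15589/2 - 357*√34/2)*(-1/30857) = -15589/61714 + 357*√34/61714 ≈ -0.21887)
S - 164*(-69) = (-15589/61714 + 357*√34/61714) - 164*(-69) = (-15589/61714 + 357*√34/61714) - 1*(-11316) = (-15589/61714 + 357*√34/61714) + 11316 = 698340035/61714 + 357*√34/61714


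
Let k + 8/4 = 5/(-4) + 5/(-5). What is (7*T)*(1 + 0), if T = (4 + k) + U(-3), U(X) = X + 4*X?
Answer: -427/4 ≈ -106.75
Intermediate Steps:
U(X) = 5*X
k = -17/4 (k = -2 + (5/(-4) + 5/(-5)) = -2 + (5*(-¼) + 5*(-⅕)) = -2 + (-5/4 - 1) = -2 - 9/4 = -17/4 ≈ -4.2500)
T = -61/4 (T = (4 - 17/4) + 5*(-3) = -¼ - 15 = -61/4 ≈ -15.250)
(7*T)*(1 + 0) = (7*(-61/4))*(1 + 0) = -427/4*1 = -427/4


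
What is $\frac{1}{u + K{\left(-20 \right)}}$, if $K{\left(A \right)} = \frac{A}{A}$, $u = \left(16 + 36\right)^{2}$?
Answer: $\frac{1}{2705} \approx 0.00036969$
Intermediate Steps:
$u = 2704$ ($u = 52^{2} = 2704$)
$K{\left(A \right)} = 1$
$\frac{1}{u + K{\left(-20 \right)}} = \frac{1}{2704 + 1} = \frac{1}{2705}$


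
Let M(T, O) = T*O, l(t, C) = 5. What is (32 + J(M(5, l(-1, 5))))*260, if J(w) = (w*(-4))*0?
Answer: 8320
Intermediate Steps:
M(T, O) = O*T
J(w) = 0 (J(w) = -4*w*0 = 0)
(32 + J(M(5, l(-1, 5))))*260 = (32 + 0)*260 = 32*260 = 8320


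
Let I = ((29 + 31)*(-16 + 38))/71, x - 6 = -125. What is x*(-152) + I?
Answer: 1285568/71 ≈ 18107.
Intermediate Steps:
x = -119 (x = 6 - 125 = -119)
I = 1320/71 (I = (60*22)*(1/71) = 1320*(1/71) = 1320/71 ≈ 18.592)
x*(-152) + I = -119*(-152) + 1320/71 = 18088 + 1320/71 = 1285568/71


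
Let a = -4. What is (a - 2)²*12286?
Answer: 442296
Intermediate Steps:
(a - 2)²*12286 = (-4 - 2)²*12286 = (-6)²*12286 = 36*12286 = 442296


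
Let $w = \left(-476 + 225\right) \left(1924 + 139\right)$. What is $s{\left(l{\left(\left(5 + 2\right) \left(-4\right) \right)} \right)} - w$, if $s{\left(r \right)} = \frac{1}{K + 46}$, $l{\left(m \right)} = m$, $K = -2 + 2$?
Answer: $\frac{23819399}{46} \approx 5.1781 \cdot 10^{5}$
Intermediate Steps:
$K = 0$
$s{\left(r \right)} = \frac{1}{46}$ ($s{\left(r \right)} = \frac{1}{0 + 46} = \frac{1}{46}$)
$w = -517813$ ($w = \left(-251\right) 2063 = -517813$)
$s{\left(l{\left(\left(5 + 2\right) \left(-4\right) \right)} \right)} - w = \frac{1}{46} - -517813 = \frac{1}{46} + 517813 = \frac{23819399}{46}$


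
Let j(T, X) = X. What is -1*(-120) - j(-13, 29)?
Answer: 91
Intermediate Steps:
-1*(-120) - j(-13, 29) = -1*(-120) - 1*29 = 120 - 29 = 91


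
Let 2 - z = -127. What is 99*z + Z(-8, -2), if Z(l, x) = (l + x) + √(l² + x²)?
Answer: 12761 + 2*√17 ≈ 12769.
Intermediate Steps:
z = 129 (z = 2 - 1*(-127) = 2 + 127 = 129)
Z(l, x) = l + x + √(l² + x²)
99*z + Z(-8, -2) = 99*129 + (-8 - 2 + √((-8)² + (-2)²)) = 12771 + (-8 - 2 + √(64 + 4)) = 12771 + (-8 - 2 + √68) = 12771 + (-8 - 2 + 2*√17) = 12771 + (-10 + 2*√17) = 12761 + 2*√17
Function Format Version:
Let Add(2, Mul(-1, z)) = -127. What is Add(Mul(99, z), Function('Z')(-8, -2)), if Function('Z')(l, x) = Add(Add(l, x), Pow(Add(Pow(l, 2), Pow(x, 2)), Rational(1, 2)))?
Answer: Add(12761, Mul(2, Pow(17, Rational(1, 2)))) ≈ 12769.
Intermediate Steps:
z = 129 (z = Add(2, Mul(-1, -127)) = Add(2, 127) = 129)
Function('Z')(l, x) = Add(l, x, Pow(Add(Pow(l, 2), Pow(x, 2)), Rational(1, 2)))
Add(Mul(99, z), Function('Z')(-8, -2)) = Add(Mul(99, 129), Add(-8, -2, Pow(Add(Pow(-8, 2), Pow(-2, 2)), Rational(1, 2)))) = Add(12771, Add(-8, -2, Pow(Add(64, 4), Rational(1, 2)))) = Add(12771, Add(-8, -2, Pow(68, Rational(1, 2)))) = Add(12771, Add(-8, -2, Mul(2, Pow(17, Rational(1, 2))))) = Add(12771, Add(-10, Mul(2, Pow(17, Rational(1, 2))))) = Add(12761, Mul(2, Pow(17, Rational(1, 2))))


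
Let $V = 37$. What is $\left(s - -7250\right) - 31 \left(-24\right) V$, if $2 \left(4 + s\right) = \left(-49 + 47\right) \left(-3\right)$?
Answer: $34777$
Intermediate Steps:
$s = -1$ ($s = -4 + \frac{\left(-49 + 47\right) \left(-3\right)}{2} = -4 + \frac{\left(-2\right) \left(-3\right)}{2} = -4 + \frac{1}{2} \cdot 6 = -4 + 3 = -1$)
$\left(s - -7250\right) - 31 \left(-24\right) V = \left(-1 - -7250\right) - 31 \left(-24\right) 37 = \left(-1 + 7250\right) - \left(-744\right) 37 = 7249 - -27528 = 7249 + 27528 = 34777$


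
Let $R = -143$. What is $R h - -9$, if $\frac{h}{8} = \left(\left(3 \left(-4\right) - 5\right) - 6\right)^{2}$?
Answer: $-605167$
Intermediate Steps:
$h = 4232$ ($h = 8 \left(\left(3 \left(-4\right) - 5\right) - 6\right)^{2} = 8 \left(\left(-12 - 5\right) - 6\right)^{2} = 8 \left(-17 - 6\right)^{2} = 8 \left(-23\right)^{2} = 8 \cdot 529 = 4232$)
$R h - -9 = \left(-143\right) 4232 - -9 = -605176 + 9 = -605167$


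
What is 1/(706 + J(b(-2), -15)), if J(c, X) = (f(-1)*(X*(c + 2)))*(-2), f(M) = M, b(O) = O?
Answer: 1/706 ≈ 0.0014164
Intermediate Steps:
J(c, X) = 2*X*(2 + c) (J(c, X) = -X*(c + 2)*(-2) = -X*(2 + c)*(-2) = 2*X*(2 + c))
1/(706 + J(b(-2), -15)) = 1/(706 + 2*(-15)*(2 - 2)) = 1/(706 + 2*(-15)*0) = 1/(706 + 0) = 1/706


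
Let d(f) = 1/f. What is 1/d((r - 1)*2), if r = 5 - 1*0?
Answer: 8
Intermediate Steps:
r = 5 (r = 5 + 0 = 5)
1/d((r - 1)*2) = 1/(1/((5 - 1)*2)) = 1/(1/(4*2)) = 1/(1/8) = 8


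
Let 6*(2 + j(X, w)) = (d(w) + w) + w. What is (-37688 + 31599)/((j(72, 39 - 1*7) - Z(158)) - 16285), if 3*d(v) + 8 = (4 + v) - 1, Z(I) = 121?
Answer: 36534/98375 ≈ 0.37137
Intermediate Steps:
d(v) = -5/3 + v/3 (d(v) = -8/3 + ((4 + v) - 1)/3 = -8/3 + (3 + v)/3 = -8/3 + (1 + v/3) = -5/3 + v/3)
j(X, w) = -41/18 + 7*w/18 (j(X, w) = -2 + (((-5/3 + w/3) + w) + w)/6 = -2 + ((-5/3 + 4*w/3) + w)/6 = -2 + (-5/3 + 7*w/3)/6 = -2 + (-5/18 + 7*w/18) = -41/18 + 7*w/18)
(-37688 + 31599)/((j(72, 39 - 1*7) - Z(158)) - 16285) = (-37688 + 31599)/(((-41/18 + 7*(39 - 1*7)/18) - 1*121) - 16285) = -6089/(((-41/18 + 7*(39 - 7)/18) - 121) - 16285) = -6089/(((-41/18 + (7/18)*32) - 121) - 16285) = -6089/(((-41/18 + 112/9) - 121) - 16285) = -6089/((61/6 - 121) - 16285) = -6089/(-665/6 - 16285) = -6089/(-98375/6) = -6089*(-6/98375) = 36534/98375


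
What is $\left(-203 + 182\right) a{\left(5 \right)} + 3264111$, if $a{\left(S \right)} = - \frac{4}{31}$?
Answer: $\frac{101187525}{31} \approx 3.2641 \cdot 10^{6}$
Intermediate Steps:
$a{\left(S \right)} = - \frac{4}{31}$ ($a{\left(S \right)} = \left(-4\right) \frac{1}{31} = - \frac{4}{31}$)
$\left(-203 + 182\right) a{\left(5 \right)} + 3264111 = \left(-203 + 182\right) \left(- \frac{4}{31}\right) + 3264111 = \left(-21\right) \left(- \frac{4}{31}\right) + 3264111 = \frac{84}{31} + 3264111 = \frac{101187525}{31}$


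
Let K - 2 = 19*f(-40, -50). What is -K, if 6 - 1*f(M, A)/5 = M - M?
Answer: -572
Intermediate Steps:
f(M, A) = 30 (f(M, A) = 30 - 5*(M - M) = 30 - 5*0 = 30 + 0 = 30)
K = 572 (K = 2 + 19*30 = 2 + 570 = 572)
-K = -1*572 = -572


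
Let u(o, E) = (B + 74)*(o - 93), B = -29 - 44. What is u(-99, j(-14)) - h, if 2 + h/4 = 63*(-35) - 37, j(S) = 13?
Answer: 8784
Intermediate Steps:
B = -73
u(o, E) = -93 + o (u(o, E) = (-73 + 74)*(o - 93) = 1*(-93 + o) = -93 + o)
h = -8976 (h = -8 + 4*(63*(-35) - 37) = -8 + 4*(-2205 - 37) = -8 + 4*(-2242) = -8 - 8968 = -8976)
u(-99, j(-14)) - h = (-93 - 99) - 1*(-8976) = -192 + 8976 = 8784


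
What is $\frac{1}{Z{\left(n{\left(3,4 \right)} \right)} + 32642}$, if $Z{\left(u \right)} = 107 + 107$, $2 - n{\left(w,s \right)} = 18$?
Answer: $\frac{1}{32856} \approx 3.0436 \cdot 10^{-5}$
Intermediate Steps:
$n{\left(w,s \right)} = -16$ ($n{\left(w,s \right)} = 2 - 18 = -16$)
$Z{\left(u \right)} = 214$
$\frac{1}{Z{\left(n{\left(3,4 \right)} \right)} + 32642} = \frac{1}{214 + 32642} = \frac{1}{32856}$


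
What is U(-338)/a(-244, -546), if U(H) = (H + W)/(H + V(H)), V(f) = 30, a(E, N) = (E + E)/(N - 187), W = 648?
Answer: -113615/75152 ≈ -1.5118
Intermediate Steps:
a(E, N) = 2*E/(-187 + N) (a(E, N) = (2*E)/(-187 + N) = 2*E/(-187 + N))
U(H) = (648 + H)/(30 + H) (U(H) = (H + 648)/(H + 30) = (648 + H)/(30 + H))
U(-338)/a(-244, -546) = ((648 - 338)/(30 - 338))/((2*(-244)/(-187 - 546))) = (310/(-308))/((2*(-244)/(-733))) = (-1/308*310)/((2*(-244)*(-1/733))) = -155/(154*488/733) = -155/154*733/488 = -113615/75152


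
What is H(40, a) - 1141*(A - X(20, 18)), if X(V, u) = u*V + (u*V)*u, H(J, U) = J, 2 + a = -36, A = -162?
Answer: 7989322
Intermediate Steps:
a = -38 (a = -2 - 36 = -38)
X(V, u) = V*u + V*u**2 (X(V, u) = V*u + (V*u)*u = V*u + V*u**2)
H(40, a) - 1141*(A - X(20, 18)) = 40 - 1141*(-162 - 20*18*(1 + 18)) = 40 - 1141*(-162 - 20*18*19) = 40 - 1141*(-162 - 1*6840) = 40 - 1141*(-162 - 6840) = 40 - 1141*(-7002) = 40 + 7989282 = 7989322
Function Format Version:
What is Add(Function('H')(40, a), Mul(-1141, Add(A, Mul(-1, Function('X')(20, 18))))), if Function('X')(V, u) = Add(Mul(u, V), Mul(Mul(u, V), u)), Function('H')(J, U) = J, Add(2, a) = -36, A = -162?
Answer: 7989322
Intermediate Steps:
a = -38 (a = Add(-2, -36) = -38)
Function('X')(V, u) = Add(Mul(V, u), Mul(V, Pow(u, 2))) (Function('X')(V, u) = Add(Mul(V, u), Mul(Mul(V, u), u)) = Add(Mul(V, u), Mul(V, Pow(u, 2))))
Add(Function('H')(40, a), Mul(-1141, Add(A, Mul(-1, Function('X')(20, 18))))) = Add(40, Mul(-1141, Add(-162, Mul(-1, Mul(20, 18, Add(1, 18)))))) = Add(40, Mul(-1141, Add(-162, Mul(-1, Mul(20, 18, 19))))) = Add(40, Mul(-1141, Add(-162, Mul(-1, 6840)))) = Add(40, Mul(-1141, Add(-162, -6840))) = Add(40, Mul(-1141, -7002)) = Add(40, 7989282) = 7989322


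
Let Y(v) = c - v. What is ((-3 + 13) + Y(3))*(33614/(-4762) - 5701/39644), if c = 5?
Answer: -2039612367/23598091 ≈ -86.431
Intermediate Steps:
Y(v) = 5 - v
((-3 + 13) + Y(3))*(33614/(-4762) - 5701/39644) = ((-3 + 13) + (5 - 1*3))*(33614/(-4762) - 5701/39644) = (10 + (5 - 3))*(33614*(-1/4762) - 5701*1/39644) = (10 + 2)*(-16807/2381 - 5701/39644) = 12*(-679870789/94392364) = -2039612367/23598091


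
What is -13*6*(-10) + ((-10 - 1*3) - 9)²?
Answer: 1264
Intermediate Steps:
-13*6*(-10) + ((-10 - 1*3) - 9)² = -78*(-10) + ((-10 - 3) - 9)² = 780 + (-13 - 9)² = 780 + (-22)² = 780 + 484 = 1264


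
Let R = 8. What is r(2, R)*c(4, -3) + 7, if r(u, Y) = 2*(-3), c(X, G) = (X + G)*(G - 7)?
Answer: 67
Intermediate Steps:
c(X, G) = (-7 + G)*(G + X) (c(X, G) = (G + X)*(-7 + G) = (-7 + G)*(G + X))
r(u, Y) = -6
r(2, R)*c(4, -3) + 7 = -6*((-3)**2 - 7*(-3) - 7*4 - 3*4) + 7 = -6*(9 + 21 - 28 - 12) + 7 = -6*(-10) + 7 = 60 + 7 = 67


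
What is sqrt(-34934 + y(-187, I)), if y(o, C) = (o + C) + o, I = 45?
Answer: I*sqrt(35263) ≈ 187.78*I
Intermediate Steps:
y(o, C) = C + 2*o (y(o, C) = (C + o) + o = C + 2*o)
sqrt(-34934 + y(-187, I)) = sqrt(-34934 + (45 + 2*(-187))) = sqrt(-34934 + (45 - 374)) = sqrt(-34934 - 329) = sqrt(-35263) = I*sqrt(35263)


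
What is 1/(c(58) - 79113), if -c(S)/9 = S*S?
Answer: -1/109389 ≈ -9.1417e-6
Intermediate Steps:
c(S) = -9*S**2 (c(S) = -9*S*S = -9*S**2)
1/(c(58) - 79113) = 1/(-9*58**2 - 79113) = 1/(-9*3364 - 79113) = 1/(-30276 - 79113) = 1/(-109389) = -1/109389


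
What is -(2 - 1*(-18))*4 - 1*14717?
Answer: -14797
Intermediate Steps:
-(2 - 1*(-18))*4 - 1*14717 = -(2 + 18)*4 - 14717 = -1*20*4 - 14717 = -20*4 - 14717 = -80 - 14717 = -14797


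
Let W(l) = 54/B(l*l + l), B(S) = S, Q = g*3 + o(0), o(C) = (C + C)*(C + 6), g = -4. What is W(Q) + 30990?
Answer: 681789/22 ≈ 30990.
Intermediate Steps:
o(C) = 2*C*(6 + C) (o(C) = (2*C)*(6 + C) = 2*C*(6 + C))
Q = -12 (Q = -4*3 + 2*0*(6 + 0) = -12 + 2*0*6 = -12 + 0 = -12)
W(l) = 54/(l + l²) (W(l) = 54/(l*l + l) = 54/(l² + l) = 54/(l + l²))
W(Q) + 30990 = 54/(-12*(1 - 12)) + 30990 = 54*(-1/12)/(-11) + 30990 = 54*(-1/12)*(-1/11) + 30990 = 9/22 + 30990 = 681789/22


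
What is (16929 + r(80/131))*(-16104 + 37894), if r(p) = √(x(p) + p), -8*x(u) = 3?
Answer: 368882910 + 10895*√64714/262 ≈ 3.6889e+8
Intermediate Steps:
x(u) = -3/8 (x(u) = -⅛*3 = -3/8)
r(p) = √(-3/8 + p)
(16929 + r(80/131))*(-16104 + 37894) = (16929 + √(-6 + 16*(80/131))/4)*(-16104 + 37894) = (16929 + √(-6 + 16*(80*(1/131)))/4)*21790 = (16929 + √(-6 + 16*(80/131))/4)*21790 = (16929 + √(-6 + 1280/131)/4)*21790 = (16929 + √(494/131)/4)*21790 = (16929 + (√64714/131)/4)*21790 = (16929 + √64714/524)*21790 = 368882910 + 10895*√64714/262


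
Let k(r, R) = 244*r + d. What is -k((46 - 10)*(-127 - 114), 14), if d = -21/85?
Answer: 179940261/85 ≈ 2.1169e+6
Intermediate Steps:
d = -21/85 (d = -21*1/85 = -21/85 ≈ -0.24706)
k(r, R) = -21/85 + 244*r (k(r, R) = 244*r - 21/85 = -21/85 + 244*r)
-k((46 - 10)*(-127 - 114), 14) = -(-21/85 + 244*((46 - 10)*(-127 - 114))) = -(-21/85 + 244*(36*(-241))) = -(-21/85 + 244*(-8676)) = -(-21/85 - 2116944) = -1*(-179940261/85) = 179940261/85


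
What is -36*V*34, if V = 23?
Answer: -28152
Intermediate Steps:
-36*V*34 = -36*23*34 = -828*34 = -28152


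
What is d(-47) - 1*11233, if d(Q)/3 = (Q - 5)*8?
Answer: -12481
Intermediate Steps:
d(Q) = -120 + 24*Q (d(Q) = 3*((Q - 5)*8) = 3*((-5 + Q)*8) = 3*(-40 + 8*Q) = -120 + 24*Q)
d(-47) - 1*11233 = (-120 + 24*(-47)) - 1*11233 = (-120 - 1128) - 11233 = -1248 - 11233 = -12481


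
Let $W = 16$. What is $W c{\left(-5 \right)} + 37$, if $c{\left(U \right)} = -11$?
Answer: $-139$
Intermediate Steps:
$W c{\left(-5 \right)} + 37 = 16 \left(-11\right) + 37 = -176 + 37 = -139$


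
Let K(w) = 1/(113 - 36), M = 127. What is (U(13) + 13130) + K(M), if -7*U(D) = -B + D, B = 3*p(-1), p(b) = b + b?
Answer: 1010802/77 ≈ 13127.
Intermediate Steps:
p(b) = 2*b
B = -6 (B = 3*(2*(-1)) = 3*(-2) = -6)
U(D) = -6/7 - D/7 (U(D) = -(-1*(-6) + D)/7 = -(6 + D)/7 = -6/7 - D/7)
K(w) = 1/77
(U(13) + 13130) + K(M) = ((-6/7 - ⅐*13) + 13130) + 1/77 = ((-6/7 - 13/7) + 13130) + 1/77 = (-19/7 + 13130) + 1/77 = 91891/7 + 1/77 = 1010802/77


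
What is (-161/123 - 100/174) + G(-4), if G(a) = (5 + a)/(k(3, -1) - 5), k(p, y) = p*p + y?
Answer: -5530/3567 ≈ -1.5503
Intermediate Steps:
k(p, y) = y + p² (k(p, y) = p² + y = y + p²)
G(a) = 5/3 + a/3 (G(a) = (5 + a)/((-1 + 3²) - 5) = (5 + a)/((-1 + 9) - 5) = (5 + a)/(8 - 5) = (5 + a)/3 = (5 + a)*(⅓) = 5/3 + a/3)
(-161/123 - 100/174) + G(-4) = (-161/123 - 100/174) + (5/3 + (⅓)*(-4)) = (-161*1/123 - 100*1/174) + (5/3 - 4/3) = (-161/123 - 50/87) + ⅓ = -6719/3567 + ⅓ = -5530/3567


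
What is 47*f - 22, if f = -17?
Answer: -821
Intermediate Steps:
47*f - 22 = 47*(-17) - 22 = -799 - 22 = -821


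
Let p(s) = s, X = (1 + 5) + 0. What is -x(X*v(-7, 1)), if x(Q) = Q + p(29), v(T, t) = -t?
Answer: -23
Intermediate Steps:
X = 6 (X = 6 + 0 = 6)
x(Q) = 29 + Q (x(Q) = Q + 29 = 29 + Q)
-x(X*v(-7, 1)) = -(29 + 6*(-1*1)) = -(29 + 6*(-1)) = -(29 - 6) = -1*23 = -23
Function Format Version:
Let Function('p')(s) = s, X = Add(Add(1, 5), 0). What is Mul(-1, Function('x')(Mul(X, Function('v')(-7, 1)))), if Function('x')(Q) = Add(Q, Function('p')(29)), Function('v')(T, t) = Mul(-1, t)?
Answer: -23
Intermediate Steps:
X = 6 (X = Add(6, 0) = 6)
Function('x')(Q) = Add(29, Q) (Function('x')(Q) = Add(Q, 29) = Add(29, Q))
Mul(-1, Function('x')(Mul(X, Function('v')(-7, 1)))) = Mul(-1, Add(29, Mul(6, Mul(-1, 1)))) = Mul(-1, Add(29, Mul(6, -1))) = Mul(-1, Add(29, -6)) = Mul(-1, 23) = -23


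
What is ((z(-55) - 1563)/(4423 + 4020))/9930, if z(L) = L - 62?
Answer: -56/2794633 ≈ -2.0038e-5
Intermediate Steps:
z(L) = -62 + L
((z(-55) - 1563)/(4423 + 4020))/9930 = (((-62 - 55) - 1563)/(4423 + 4020))/9930 = ((-117 - 1563)/8443)*(1/9930) = -1680*1/8443*(1/9930) = -1680/8443*1/9930 = -56/2794633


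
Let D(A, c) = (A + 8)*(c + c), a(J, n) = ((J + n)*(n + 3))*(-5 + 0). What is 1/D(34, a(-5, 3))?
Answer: 1/5040 ≈ 0.00019841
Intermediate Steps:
a(J, n) = -5*(3 + n)*(J + n) (a(J, n) = ((J + n)*(3 + n))*(-5) = ((3 + n)*(J + n))*(-5) = -5*(3 + n)*(J + n))
D(A, c) = 2*c*(8 + A) (D(A, c) = (8 + A)*(2*c) = 2*c*(8 + A))
1/D(34, a(-5, 3)) = 1/(2*(-15*(-5) - 15*3 - 5*3² - 5*(-5)*3)*(8 + 34)) = 1/(2*(75 - 45 - 5*9 + 75)*42) = 1/(2*(75 - 45 - 45 + 75)*42) = 1/(2*60*42) = 1/5040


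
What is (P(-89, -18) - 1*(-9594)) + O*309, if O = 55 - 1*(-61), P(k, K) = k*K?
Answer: 47040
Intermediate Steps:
P(k, K) = K*k
O = 116 (O = 55 + 61 = 116)
(P(-89, -18) - 1*(-9594)) + O*309 = (-18*(-89) - 1*(-9594)) + 116*309 = (1602 + 9594) + 35844 = 11196 + 35844 = 47040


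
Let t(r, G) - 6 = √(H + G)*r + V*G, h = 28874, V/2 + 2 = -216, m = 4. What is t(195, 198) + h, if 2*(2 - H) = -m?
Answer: -57448 + 195*√202 ≈ -54677.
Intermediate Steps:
V = -436 (V = -4 + 2*(-216) = -4 - 432 = -436)
H = 4 (H = 2 - (-1)*4/2 = 2 - ½*(-4) = 2 + 2 = 4)
t(r, G) = 6 - 436*G + r*√(4 + G) (t(r, G) = 6 + (√(4 + G)*r - 436*G) = 6 + (r*√(4 + G) - 436*G) = 6 + (-436*G + r*√(4 + G)) = 6 - 436*G + r*√(4 + G))
t(195, 198) + h = (6 - 436*198 + 195*√(4 + 198)) + 28874 = (6 - 86328 + 195*√202) + 28874 = (-86322 + 195*√202) + 28874 = -57448 + 195*√202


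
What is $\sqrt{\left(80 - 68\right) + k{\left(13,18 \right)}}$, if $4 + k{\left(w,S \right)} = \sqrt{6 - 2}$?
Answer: $\sqrt{10} \approx 3.1623$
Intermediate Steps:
$k{\left(w,S \right)} = -2$ ($k{\left(w,S \right)} = -4 + \sqrt{6 - 2} = -4 + \sqrt{4} = -4 + 2 = -2$)
$\sqrt{\left(80 - 68\right) + k{\left(13,18 \right)}} = \sqrt{\left(80 - 68\right) - 2} = \sqrt{12 - 2} = \sqrt{10}$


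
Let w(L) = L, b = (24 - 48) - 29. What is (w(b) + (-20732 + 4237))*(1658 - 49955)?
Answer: 799218756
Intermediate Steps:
b = -53 (b = -24 - 29 = -53)
(w(b) + (-20732 + 4237))*(1658 - 49955) = (-53 + (-20732 + 4237))*(1658 - 49955) = (-53 - 16495)*(-48297) = -16548*(-48297) = 799218756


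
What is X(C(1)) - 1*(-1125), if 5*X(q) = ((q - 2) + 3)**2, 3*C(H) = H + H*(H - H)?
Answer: 50641/45 ≈ 1125.4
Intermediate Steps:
C(H) = H/3 (C(H) = (H + H*(H - H))/3 = (H + H*0)/3 = (H + 0)/3 = H/3)
X(q) = (1 + q)**2/5 (X(q) = ((q - 2) + 3)**2/5 = ((-2 + q) + 3)**2/5 = (1 + q)**2/5)
X(C(1)) - 1*(-1125) = (1 + (1/3)*1)**2/5 - 1*(-1125) = (1 + 1/3)**2/5 + 1125 = (4/3)**2/5 + 1125 = (1/5)*(16/9) + 1125 = 16/45 + 1125 = 50641/45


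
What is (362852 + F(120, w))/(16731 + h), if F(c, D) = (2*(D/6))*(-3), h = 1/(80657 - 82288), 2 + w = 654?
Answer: 29537410/1364413 ≈ 21.648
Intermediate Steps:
w = 652 (w = -2 + 654 = 652)
h = -1/1631 (h = 1/(-1631) = -1/1631 ≈ -0.00061312)
F(c, D) = -D (F(c, D) = (2*(D*(⅙)))*(-3) = (2*(D/6))*(-3) = (D/3)*(-3) = -D)
(362852 + F(120, w))/(16731 + h) = (362852 - 1*652)/(16731 - 1/1631) = (362852 - 652)/(27288260/1631) = 362200*(1631/27288260) = 29537410/1364413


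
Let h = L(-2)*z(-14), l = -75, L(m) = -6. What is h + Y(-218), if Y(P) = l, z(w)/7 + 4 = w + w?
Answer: 1269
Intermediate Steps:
z(w) = -28 + 14*w (z(w) = -28 + 7*(w + w) = -28 + 7*(2*w) = -28 + 14*w)
Y(P) = -75
h = 1344 (h = -6*(-28 + 14*(-14)) = -6*(-28 - 196) = -6*(-224) = 1344)
h + Y(-218) = 1344 - 75 = 1269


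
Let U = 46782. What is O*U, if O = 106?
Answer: 4958892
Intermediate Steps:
O*U = 106*46782 = 4958892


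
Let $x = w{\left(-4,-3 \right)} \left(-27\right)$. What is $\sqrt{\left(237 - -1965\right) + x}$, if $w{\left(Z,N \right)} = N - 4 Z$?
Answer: $\sqrt{1851} \approx 43.023$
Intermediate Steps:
$x = -351$ ($x = \left(-3 - -16\right) \left(-27\right) = \left(-3 + 16\right) \left(-27\right) = 13 \left(-27\right) = -351$)
$\sqrt{\left(237 - -1965\right) + x} = \sqrt{\left(237 - -1965\right) - 351} = \sqrt{\left(237 + 1965\right) - 351} = \sqrt{2202 - 351} = \sqrt{1851}$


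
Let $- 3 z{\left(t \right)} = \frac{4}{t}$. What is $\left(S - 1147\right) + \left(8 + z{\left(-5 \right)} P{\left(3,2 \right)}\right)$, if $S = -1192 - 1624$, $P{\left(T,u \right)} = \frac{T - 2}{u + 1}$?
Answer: $- \frac{177971}{45} \approx -3954.9$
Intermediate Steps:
$z{\left(t \right)} = - \frac{4}{3 t}$ ($z{\left(t \right)} = - \frac{4 \frac{1}{t}}{3} = - \frac{4}{3 t}$)
$P{\left(T,u \right)} = \frac{-2 + T}{1 + u}$
$S = -2816$
$\left(S - 1147\right) + \left(8 + z{\left(-5 \right)} P{\left(3,2 \right)}\right) = \left(-2816 - 1147\right) + \left(8 + - \frac{4}{3 \left(-5\right)} \frac{-2 + 3}{1 + 2}\right) = -3963 + \left(8 + \left(- \frac{4}{3}\right) \left(- \frac{1}{5}\right) \frac{1}{3} \cdot 1\right) = -3963 + \left(8 + \frac{4 \cdot \frac{1}{3} \cdot 1}{15}\right) = -3963 + \left(8 + \frac{4}{15} \cdot \frac{1}{3}\right) = -3963 + \left(8 + \frac{4}{45}\right) = -3963 + \frac{364}{45} = - \frac{177971}{45}$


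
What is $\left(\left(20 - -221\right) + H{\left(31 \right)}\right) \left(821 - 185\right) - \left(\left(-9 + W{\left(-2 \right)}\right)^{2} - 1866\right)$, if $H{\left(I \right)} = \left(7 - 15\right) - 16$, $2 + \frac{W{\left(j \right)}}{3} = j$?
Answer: $139437$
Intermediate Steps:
$W{\left(j \right)} = -6 + 3 j$
$H{\left(I \right)} = -24$ ($H{\left(I \right)} = -8 - 16 = -24$)
$\left(\left(20 - -221\right) + H{\left(31 \right)}\right) \left(821 - 185\right) - \left(\left(-9 + W{\left(-2 \right)}\right)^{2} - 1866\right) = \left(\left(20 - -221\right) - 24\right) \left(821 - 185\right) - \left(\left(-9 + \left(-6 + 3 \left(-2\right)\right)\right)^{2} - 1866\right) = \left(\left(20 + 221\right) - 24\right) 636 - \left(\left(-9 - 12\right)^{2} - 1866\right) = \left(241 - 24\right) 636 - \left(\left(-9 - 12\right)^{2} - 1866\right) = 217 \cdot 636 - \left(\left(-21\right)^{2} - 1866\right) = 138012 - \left(441 - 1866\right) = 138012 - -1425 = 138012 + 1425 = 139437$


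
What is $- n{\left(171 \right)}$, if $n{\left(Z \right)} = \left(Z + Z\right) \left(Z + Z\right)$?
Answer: $-116964$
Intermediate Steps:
$n{\left(Z \right)} = 4 Z^{2}$ ($n{\left(Z \right)} = 2 Z 2 Z = 4 Z^{2}$)
$- n{\left(171 \right)} = - 4 \cdot 171^{2} = - 4 \cdot 29241 = \left(-1\right) 116964 = -116964$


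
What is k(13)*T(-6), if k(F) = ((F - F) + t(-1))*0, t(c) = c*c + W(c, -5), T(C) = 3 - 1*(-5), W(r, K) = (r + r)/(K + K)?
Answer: 0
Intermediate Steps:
W(r, K) = r/K (W(r, K) = (2*r)/((2*K)) = (2*r)*(1/(2*K)) = r/K)
T(C) = 8 (T(C) = 3 + 5 = 8)
t(c) = c² - c/5 (t(c) = c*c + c/(-5) = c² + c*(-⅕) = c² - c/5)
k(F) = 0 (k(F) = ((F - F) - (-⅕ - 1))*0 = (0 - 1*(-6/5))*0 = (0 + 6/5)*0 = (6/5)*0 = 0)
k(13)*T(-6) = 0*8 = 0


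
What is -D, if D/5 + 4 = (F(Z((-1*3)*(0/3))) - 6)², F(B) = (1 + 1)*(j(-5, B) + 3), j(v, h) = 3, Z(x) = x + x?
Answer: -160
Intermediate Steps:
Z(x) = 2*x
F(B) = 12 (F(B) = (1 + 1)*(3 + 3) = 2*6 = 12)
D = 160 (D = -20 + 5*(12 - 6)² = -20 + 5*6² = -20 + 5*36 = -20 + 180 = 160)
-D = -1*160 = -160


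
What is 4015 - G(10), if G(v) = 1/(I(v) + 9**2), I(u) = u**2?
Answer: 726714/181 ≈ 4015.0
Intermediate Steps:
G(v) = 1/(81 + v**2) (G(v) = 1/(v**2 + 9**2) = 1/(v**2 + 81) = 1/(81 + v**2))
4015 - G(10) = 4015 - 1/(81 + 10**2) = 4015 - 1/(81 + 100) = 4015 - 1/181 = 726714/181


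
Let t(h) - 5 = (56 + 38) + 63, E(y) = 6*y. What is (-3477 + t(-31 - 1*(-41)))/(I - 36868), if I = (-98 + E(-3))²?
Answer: 1105/7804 ≈ 0.14159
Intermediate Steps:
t(h) = 162 (t(h) = 5 + ((56 + 38) + 63) = 5 + (94 + 63) = 5 + 157 = 162)
I = 13456 (I = (-98 + 6*(-3))² = (-98 - 18)² = (-116)² = 13456)
(-3477 + t(-31 - 1*(-41)))/(I - 36868) = (-3477 + 162)/(13456 - 36868) = -3315/(-23412) = -3315*(-1/23412) = 1105/7804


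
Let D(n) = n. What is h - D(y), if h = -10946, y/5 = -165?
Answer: -10121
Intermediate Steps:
y = -825 (y = 5*(-165) = -825)
h - D(y) = -10946 - 1*(-825) = -10946 + 825 = -10121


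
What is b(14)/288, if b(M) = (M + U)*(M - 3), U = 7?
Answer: 77/96 ≈ 0.80208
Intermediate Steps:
b(M) = (-3 + M)*(7 + M) (b(M) = (M + 7)*(M - 3) = (7 + M)*(-3 + M) = (-3 + M)*(7 + M))
b(14)/288 = (-21 + 14² + 4*14)/288 = (-21 + 196 + 56)*(1/288) = 231*(1/288) = 77/96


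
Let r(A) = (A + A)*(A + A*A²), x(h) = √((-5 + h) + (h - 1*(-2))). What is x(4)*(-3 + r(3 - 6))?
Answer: 177*√5 ≈ 395.78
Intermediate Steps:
x(h) = √(-3 + 2*h) (x(h) = √((-5 + h) + (h + 2)) = √((-5 + h) + (2 + h)) = √(-3 + 2*h))
r(A) = 2*A*(A + A³) (r(A) = (2*A)*(A + A³) = 2*A*(A + A³))
x(4)*(-3 + r(3 - 6)) = √(-3 + 2*4)*(-3 + 2*(3 - 6)²*(1 + (3 - 6)²)) = √(-3 + 8)*(-3 + 2*(-3)²*(1 + (-3)²)) = √5*(-3 + 2*9*(1 + 9)) = √5*(-3 + 2*9*10) = √5*(-3 + 180) = √5*177 = 177*√5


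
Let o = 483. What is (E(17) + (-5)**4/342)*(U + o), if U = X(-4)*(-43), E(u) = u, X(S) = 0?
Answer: 1036679/114 ≈ 9093.7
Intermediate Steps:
U = 0 (U = 0*(-43) = 0)
(E(17) + (-5)**4/342)*(U + o) = (17 + (-5)**4/342)*(0 + 483) = (17 + 625*(1/342))*483 = (17 + 625/342)*483 = (6439/342)*483 = 1036679/114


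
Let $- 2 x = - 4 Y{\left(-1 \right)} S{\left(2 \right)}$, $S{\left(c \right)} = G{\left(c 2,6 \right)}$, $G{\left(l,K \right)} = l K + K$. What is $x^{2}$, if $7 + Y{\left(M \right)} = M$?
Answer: $230400$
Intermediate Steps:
$Y{\left(M \right)} = -7 + M$
$G{\left(l,K \right)} = K + K l$ ($G{\left(l,K \right)} = K l + K = K + K l$)
$S{\left(c \right)} = 6 + 12 c$ ($S{\left(c \right)} = 6 \left(1 + c 2\right) = 6 \left(1 + 2 c\right) = 6 + 12 c$)
$x = -480$ ($x = - \frac{- 4 \left(-7 - 1\right) \left(6 + 12 \cdot 2\right)}{2} = - \frac{\left(-4\right) \left(-8\right) \left(6 + 24\right)}{2} = - \frac{32 \cdot 30}{2} = \left(- \frac{1}{2}\right) 960 = -480$)
$x^{2} = \left(-480\right)^{2} = 230400$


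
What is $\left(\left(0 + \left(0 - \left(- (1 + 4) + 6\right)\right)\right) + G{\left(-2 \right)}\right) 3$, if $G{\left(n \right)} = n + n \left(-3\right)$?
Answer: $9$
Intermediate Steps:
$G{\left(n \right)} = - 2 n$ ($G{\left(n \right)} = n - 3 n = - 2 n$)
$\left(\left(0 + \left(0 - \left(- (1 + 4) + 6\right)\right)\right) + G{\left(-2 \right)}\right) 3 = \left(\left(0 + \left(0 - \left(- (1 + 4) + 6\right)\right)\right) - -4\right) 3 = \left(\left(0 + \left(0 - \left(\left(-1\right) 5 + 6\right)\right)\right) + 4\right) 3 = \left(\left(0 + \left(0 - \left(-5 + 6\right)\right)\right) + 4\right) 3 = \left(\left(0 + \left(0 - 1\right)\right) + 4\right) 3 = \left(\left(0 - 1\right) + 4\right) 3 = \left(-1 + 4\right) 3 = 3 \cdot 3 = 9$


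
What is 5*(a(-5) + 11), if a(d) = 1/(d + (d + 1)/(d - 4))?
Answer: 2210/41 ≈ 53.902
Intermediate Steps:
a(d) = 1/(d + (1 + d)/(-4 + d))
5*(a(-5) + 11) = 5*((-4 - 5)/(1 + (-5)² - 3*(-5)) + 11) = 5*(-9/(1 + 25 + 15) + 11) = 5*(-9/41 + 11) = 5*(442/41) = 2210/41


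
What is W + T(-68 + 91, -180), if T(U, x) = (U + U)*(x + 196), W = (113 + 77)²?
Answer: 36836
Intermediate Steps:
W = 36100 (W = 190² = 36100)
T(U, x) = 2*U*(196 + x) (T(U, x) = (2*U)*(196 + x) = 2*U*(196 + x))
W + T(-68 + 91, -180) = 36100 + 2*(-68 + 91)*(196 - 180) = 36100 + 2*23*16 = 36100 + 736 = 36836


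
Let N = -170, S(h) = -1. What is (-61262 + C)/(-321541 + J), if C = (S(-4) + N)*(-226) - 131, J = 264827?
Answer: 22747/56714 ≈ 0.40108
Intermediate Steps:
C = 38515 (C = (-1 - 170)*(-226) - 131 = -171*(-226) - 131 = 38646 - 131 = 38515)
(-61262 + C)/(-321541 + J) = (-61262 + 38515)/(-321541 + 264827) = -22747/(-56714) = -22747*(-1/56714) = 22747/56714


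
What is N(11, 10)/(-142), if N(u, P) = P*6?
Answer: -30/71 ≈ -0.42254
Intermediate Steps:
N(u, P) = 6*P
N(11, 10)/(-142) = (6*10)/(-142) = 60*(-1/142) = -30/71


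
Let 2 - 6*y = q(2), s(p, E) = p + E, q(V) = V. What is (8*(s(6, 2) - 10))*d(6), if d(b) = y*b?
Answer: 0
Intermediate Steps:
s(p, E) = E + p
y = 0 (y = ⅓ - ⅙*2 = ⅓ - ⅓ = 0)
d(b) = 0 (d(b) = 0*b = 0)
(8*(s(6, 2) - 10))*d(6) = (8*((2 + 6) - 10))*0 = (8*(8 - 10))*0 = (8*(-2))*0 = -16*0 = 0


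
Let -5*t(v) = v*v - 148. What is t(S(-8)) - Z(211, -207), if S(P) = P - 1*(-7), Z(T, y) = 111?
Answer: -408/5 ≈ -81.600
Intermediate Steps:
S(P) = 7 + P (S(P) = P + 7 = 7 + P)
t(v) = 148/5 - v²/5 (t(v) = -(v*v - 148)/5 = -(v² - 148)/5 = -(-148 + v²)/5 = 148/5 - v²/5)
t(S(-8)) - Z(211, -207) = (148/5 - (7 - 8)²/5) - 1*111 = (148/5 - ⅕*(-1)²) - 111 = (148/5 - ⅕*1) - 111 = (148/5 - ⅕) - 111 = 147/5 - 111 = -408/5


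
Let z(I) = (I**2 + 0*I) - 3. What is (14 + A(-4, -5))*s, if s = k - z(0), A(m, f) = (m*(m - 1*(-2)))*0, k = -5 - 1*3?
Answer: -70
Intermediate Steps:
k = -8 (k = -5 - 3 = -8)
z(I) = -3 + I**2 (z(I) = (I**2 + 0) - 3 = I**2 - 3 = -3 + I**2)
A(m, f) = 0 (A(m, f) = (m*(m + 2))*0 = (m*(2 + m))*0 = 0)
s = -5 (s = -8 - (-3 + 0**2) = -8 - (-3 + 0) = -8 - 1*(-3) = -8 + 3 = -5)
(14 + A(-4, -5))*s = (14 + 0)*(-5) = 14*(-5) = -70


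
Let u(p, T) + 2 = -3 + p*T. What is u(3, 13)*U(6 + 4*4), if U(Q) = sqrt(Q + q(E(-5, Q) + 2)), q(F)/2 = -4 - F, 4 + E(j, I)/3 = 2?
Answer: 34*sqrt(22) ≈ 159.47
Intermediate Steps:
E(j, I) = -6 (E(j, I) = -12 + 3*2 = -12 + 6 = -6)
u(p, T) = -5 + T*p (u(p, T) = -2 + (-3 + p*T) = -2 + (-3 + T*p) = -5 + T*p)
q(F) = -8 - 2*F (q(F) = 2*(-4 - F) = -8 - 2*F)
U(Q) = sqrt(Q) (U(Q) = sqrt(Q + (-8 - 2*(-6 + 2))) = sqrt(Q + (-8 - 2*(-4))) = sqrt(Q + (-8 + 8)) = sqrt(Q + 0) = sqrt(Q))
u(3, 13)*U(6 + 4*4) = (-5 + 13*3)*sqrt(6 + 4*4) = (-5 + 39)*sqrt(6 + 16) = 34*sqrt(22)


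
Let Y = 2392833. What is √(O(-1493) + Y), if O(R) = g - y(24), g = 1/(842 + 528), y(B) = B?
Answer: √4491063213470/1370 ≈ 1546.9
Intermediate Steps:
g = 1/1370 ≈ 0.00072993
O(R) = -32879/1370 (O(R) = 1/1370 - 1*24 = 1/1370 - 24 = -32879/1370)
√(O(-1493) + Y) = √(-32879/1370 + 2392833) = √(3278148331/1370) = √4491063213470/1370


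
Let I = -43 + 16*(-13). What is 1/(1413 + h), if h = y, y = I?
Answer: 1/1162 ≈ 0.00086058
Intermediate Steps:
I = -251 (I = -43 - 208 = -251)
y = -251
h = -251
1/(1413 + h) = 1/(1413 - 251) = 1/1162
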